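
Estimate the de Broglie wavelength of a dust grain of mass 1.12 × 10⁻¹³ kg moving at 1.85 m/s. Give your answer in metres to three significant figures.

p = mv = 1.12 × 10⁻¹³ × 1.85 = 2.072 × 10⁻¹³ kg·m/s.
λ = h/p = 6.626 × 10⁻³⁴ / 2.072 × 10⁻¹³ = 3.20 × 10⁻²¹ m.

λ = 3.20 × 10⁻²¹ m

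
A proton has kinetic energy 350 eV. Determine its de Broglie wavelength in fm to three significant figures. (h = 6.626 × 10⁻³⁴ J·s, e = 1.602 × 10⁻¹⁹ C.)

KE = 350 eV = 5.607 × 10⁻¹⁷ J.
p = √(2mKE) = √(2 × 1.673 × 10⁻²⁷ × 5.607 × 10⁻¹⁷) = 4.331 × 10⁻²² kg·m/s.
λ = h/p = 6.626 × 10⁻³⁴ / 4.331 × 10⁻²² = 1.53 × 10⁻¹² m = 1530 fm.

λ = 1530 fm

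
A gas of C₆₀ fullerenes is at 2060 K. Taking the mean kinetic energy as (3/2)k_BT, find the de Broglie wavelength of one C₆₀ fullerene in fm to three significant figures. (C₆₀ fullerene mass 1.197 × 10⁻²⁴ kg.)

λ = 2070 fm

KE = (3/2)k_BT = 1.5 × 1.381 × 10⁻²³ × 2060 = 4.267 × 10⁻²⁰ J.
p = √(2mKE) = √(2 × 1.197 × 10⁻²⁴ × 4.267 × 10⁻²⁰) = 3.196 × 10⁻²² kg·m/s.
λ = h/p = 2.07 × 10⁻¹² m = 2070 fm.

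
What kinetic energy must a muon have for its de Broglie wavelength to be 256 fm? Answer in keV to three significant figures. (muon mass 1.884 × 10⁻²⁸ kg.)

p = h/λ = 6.626 × 10⁻³⁴ / 2.560 × 10⁻¹³ = 2.588 × 10⁻²¹ kg·m/s.
KE = p²/(2m) = (2.588 × 10⁻²¹)² / (2 × 1.884 × 10⁻²⁸) = 1.778 × 10⁻¹⁴ J = 111 keV.

KE = 111 keV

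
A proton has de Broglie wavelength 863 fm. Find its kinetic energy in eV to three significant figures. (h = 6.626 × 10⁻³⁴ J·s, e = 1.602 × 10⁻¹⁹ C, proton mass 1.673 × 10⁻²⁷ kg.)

p = h/λ = 6.626 × 10⁻³⁴ / 8.630 × 10⁻¹³ = 7.678 × 10⁻²² kg·m/s.
KE = p²/(2m) = (7.678 × 10⁻²²)² / (2 × 1.673 × 10⁻²⁷) = 1.762 × 10⁻¹⁶ J = 1100 eV.

KE = 1100 eV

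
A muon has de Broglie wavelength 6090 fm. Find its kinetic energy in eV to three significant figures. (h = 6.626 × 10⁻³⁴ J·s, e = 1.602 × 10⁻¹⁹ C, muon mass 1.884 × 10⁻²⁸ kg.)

KE = 196 eV

p = h/λ = 6.626 × 10⁻³⁴ / 6.090 × 10⁻¹² = 1.088 × 10⁻²² kg·m/s.
KE = p²/(2m) = (1.088 × 10⁻²²)² / (2 × 1.884 × 10⁻²⁸) = 3.142 × 10⁻¹⁷ J = 196 eV.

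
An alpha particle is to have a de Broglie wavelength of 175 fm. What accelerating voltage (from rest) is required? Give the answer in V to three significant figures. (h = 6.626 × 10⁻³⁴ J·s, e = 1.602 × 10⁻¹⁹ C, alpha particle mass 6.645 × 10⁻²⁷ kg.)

p = h/λ = 6.626 × 10⁻³⁴ / 1.750 × 10⁻¹³ = 3.786 × 10⁻²¹ kg·m/s.
KE = p²/(2m) = 1.079 × 10⁻¹⁵ J.
V = KE/2e = 1.079 × 10⁻¹⁵ / (2 × 1.602 × 10⁻¹⁹) = 3370 V.

V = 3370 V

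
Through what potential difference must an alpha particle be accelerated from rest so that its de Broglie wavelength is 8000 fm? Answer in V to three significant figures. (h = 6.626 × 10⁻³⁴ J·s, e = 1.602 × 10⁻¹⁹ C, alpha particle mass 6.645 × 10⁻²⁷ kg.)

p = h/λ = 6.626 × 10⁻³⁴ / 8.000 × 10⁻¹² = 8.283 × 10⁻²³ kg·m/s.
KE = p²/(2m) = 5.162 × 10⁻¹⁹ J.
V = KE/2e = 5.162 × 10⁻¹⁹ / (2 × 1.602 × 10⁻¹⁹) = 1.61 V.

V = 1.61 V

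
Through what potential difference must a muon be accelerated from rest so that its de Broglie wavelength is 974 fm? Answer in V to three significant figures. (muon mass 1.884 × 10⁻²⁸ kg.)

V = 7670 V

p = h/λ = 6.626 × 10⁻³⁴ / 9.740 × 10⁻¹³ = 6.803 × 10⁻²² kg·m/s.
KE = p²/(2m) = 1.228 × 10⁻¹⁵ J.
V = KE/e = 1.228 × 10⁻¹⁵ / (1.602 × 10⁻¹⁹) = 7670 V.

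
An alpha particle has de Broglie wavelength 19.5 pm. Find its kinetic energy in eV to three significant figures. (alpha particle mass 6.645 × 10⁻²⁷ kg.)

p = h/λ = 6.626 × 10⁻³⁴ / 1.950 × 10⁻¹¹ = 3.398 × 10⁻²³ kg·m/s.
KE = p²/(2m) = (3.398 × 10⁻²³)² / (2 × 6.645 × 10⁻²⁷) = 8.688 × 10⁻²⁰ J = 0.542 eV.

KE = 0.542 eV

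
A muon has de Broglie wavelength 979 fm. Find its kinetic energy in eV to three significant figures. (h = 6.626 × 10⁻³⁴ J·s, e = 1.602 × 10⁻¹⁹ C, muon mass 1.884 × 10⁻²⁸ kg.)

p = h/λ = 6.626 × 10⁻³⁴ / 9.790 × 10⁻¹³ = 6.768 × 10⁻²² kg·m/s.
KE = p²/(2m) = (6.768 × 10⁻²²)² / (2 × 1.884 × 10⁻²⁸) = 1.216 × 10⁻¹⁵ J = 7590 eV.

KE = 7590 eV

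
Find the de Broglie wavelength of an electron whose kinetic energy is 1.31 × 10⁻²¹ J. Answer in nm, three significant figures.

p = √(2mKE) = √(2 × 9.109 × 10⁻³¹ × 1.310 × 10⁻²¹) = 4.885 × 10⁻²⁶ kg·m/s.
λ = h/p = 6.626 × 10⁻³⁴ / 4.885 × 10⁻²⁶ = 1.36 × 10⁻⁸ m = 13.6 nm.

λ = 13.6 nm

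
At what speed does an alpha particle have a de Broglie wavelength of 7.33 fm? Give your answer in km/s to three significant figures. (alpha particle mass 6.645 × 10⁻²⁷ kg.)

v = 1.36 × 10⁴ km/s

p = h/λ = 6.626 × 10⁻³⁴ / 7.330 × 10⁻¹⁵ = 9.040 × 10⁻²⁰ kg·m/s.
v = p/m = 9.040 × 10⁻²⁰ / 6.645 × 10⁻²⁷ = 1.36 × 10⁷ m/s = 1.36 × 10⁴ km/s.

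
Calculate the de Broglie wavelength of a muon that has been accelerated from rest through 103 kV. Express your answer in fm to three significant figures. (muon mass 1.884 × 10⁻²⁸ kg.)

KE = eV = 1.602 × 10⁻¹⁹ × 1.030 × 10⁵ = 1.650 × 10⁻¹⁴ J.
p = √(2mKE) = √(2 × 1.884 × 10⁻²⁸ × 1.650 × 10⁻¹⁴) = 2.493 × 10⁻²¹ kg·m/s.
λ = h/p = 6.626 × 10⁻³⁴ / 2.493 × 10⁻²¹ = 2.66 × 10⁻¹³ m = 266 fm.

λ = 266 fm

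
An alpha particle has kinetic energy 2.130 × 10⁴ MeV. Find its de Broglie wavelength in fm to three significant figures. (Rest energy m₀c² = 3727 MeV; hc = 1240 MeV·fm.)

Total energy E = KE + m₀c² = 2.130 × 10⁴ + 3727 = 25027 MeV.
(pc)² = E² − (m₀c²)² = (25027)² − (3727)² = 6.125 × 10⁸ MeV², so pc = 2.475 × 10⁴ MeV.
λ = hc/(pc) = 1240 MeV·fm / 2.475 × 10⁴ MeV = 0.0501 fm.

λ = 0.0501 fm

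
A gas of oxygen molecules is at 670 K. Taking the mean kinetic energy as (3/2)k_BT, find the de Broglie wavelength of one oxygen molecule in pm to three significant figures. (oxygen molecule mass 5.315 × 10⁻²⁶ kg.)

λ = 17.3 pm

KE = (3/2)k_BT = 1.5 × 1.381 × 10⁻²³ × 670 = 1.388 × 10⁻²⁰ J.
p = √(2mKE) = √(2 × 5.315 × 10⁻²⁶ × 1.388 × 10⁻²⁰) = 3.841 × 10⁻²³ kg·m/s.
λ = h/p = 1.73 × 10⁻¹¹ m = 17.3 pm.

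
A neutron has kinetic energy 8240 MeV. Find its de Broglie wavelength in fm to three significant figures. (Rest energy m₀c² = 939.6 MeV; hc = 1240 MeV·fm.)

λ = 0.136 fm

Total energy E = KE + m₀c² = 8240 + 939.6 = 9179.6 MeV.
(pc)² = E² − (m₀c²)² = (9179.6)² − (939.6)² = 8.338 × 10⁷ MeV², so pc = 9131 MeV.
λ = hc/(pc) = 1240 MeV·fm / 9131 MeV = 0.136 fm.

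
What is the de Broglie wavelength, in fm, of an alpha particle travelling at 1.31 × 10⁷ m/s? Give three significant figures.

λ = 7.61 fm

p = mv = 6.645 × 10⁻²⁷ × 1.31 × 10⁷ = 8.705 × 10⁻²⁰ kg·m/s.
λ = h/p = 6.626 × 10⁻³⁴ / 8.705 × 10⁻²⁰ = 7.61 × 10⁻¹⁵ m = 7.61 fm.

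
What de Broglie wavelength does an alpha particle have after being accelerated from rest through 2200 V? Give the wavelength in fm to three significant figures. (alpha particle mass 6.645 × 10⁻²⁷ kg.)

λ = 216 fm

KE = 2eV = 2 × 1.602 × 10⁻¹⁹ × 2200 = 7.049 × 10⁻¹⁶ J.
p = √(2mKE) = √(2 × 6.645 × 10⁻²⁷ × 7.049 × 10⁻¹⁶) = 3.061 × 10⁻²¹ kg·m/s.
λ = h/p = 6.626 × 10⁻³⁴ / 3.061 × 10⁻²¹ = 2.16 × 10⁻¹³ m = 216 fm.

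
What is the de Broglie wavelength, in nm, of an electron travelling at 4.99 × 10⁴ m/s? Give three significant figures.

λ = 14.6 nm

p = mv = 9.109 × 10⁻³¹ × 4.99 × 10⁴ = 4.545 × 10⁻²⁶ kg·m/s.
λ = h/p = 6.626 × 10⁻³⁴ / 4.545 × 10⁻²⁶ = 1.46 × 10⁻⁸ m = 14.6 nm.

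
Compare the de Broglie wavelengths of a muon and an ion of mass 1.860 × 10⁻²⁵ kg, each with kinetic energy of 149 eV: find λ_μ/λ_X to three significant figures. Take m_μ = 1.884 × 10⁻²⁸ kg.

At fixed KE, p = √(2mKE) so λ = h/p ∝ 1/√m.
λ_μ/λ_X = √(m_X/m_μ) = √(1.860 × 10⁻²⁵/1.884 × 10⁻²⁸) = √(987.3) = 31.4.

λ_μ/λ_X = 31.4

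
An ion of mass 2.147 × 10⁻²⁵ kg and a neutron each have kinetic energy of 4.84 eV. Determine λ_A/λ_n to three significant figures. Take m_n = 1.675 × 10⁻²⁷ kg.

λ_A/λ_n = 0.0883

At fixed KE, p = √(2mKE) so λ = h/p ∝ 1/√m.
λ_A/λ_n = √(m_n/m_A) = √(1.675 × 10⁻²⁷/2.147 × 10⁻²⁵) = √(7.802 × 10⁻³) = 0.0883.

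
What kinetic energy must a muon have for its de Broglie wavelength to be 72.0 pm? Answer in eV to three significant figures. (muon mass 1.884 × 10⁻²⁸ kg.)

KE = 1.40 eV

p = h/λ = 6.626 × 10⁻³⁴ / 7.200 × 10⁻¹¹ = 9.203 × 10⁻²⁴ kg·m/s.
KE = p²/(2m) = (9.203 × 10⁻²⁴)² / (2 × 1.884 × 10⁻²⁸) = 2.248 × 10⁻¹⁹ J = 1.40 eV.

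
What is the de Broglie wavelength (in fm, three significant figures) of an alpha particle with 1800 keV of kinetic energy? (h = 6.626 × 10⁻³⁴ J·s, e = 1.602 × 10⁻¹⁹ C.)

KE = 1800 keV = 2.884 × 10⁻¹³ J.
p = √(2mKE) = √(2 × 6.645 × 10⁻²⁷ × 2.884 × 10⁻¹³) = 6.191 × 10⁻²⁰ kg·m/s.
λ = h/p = 6.626 × 10⁻³⁴ / 6.191 × 10⁻²⁰ = 1.07 × 10⁻¹⁴ m = 10.7 fm.

λ = 10.7 fm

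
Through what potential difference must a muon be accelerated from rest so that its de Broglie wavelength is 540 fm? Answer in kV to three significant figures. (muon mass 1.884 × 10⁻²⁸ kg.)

V = 24.9 kV

p = h/λ = 6.626 × 10⁻³⁴ / 5.400 × 10⁻¹³ = 1.227 × 10⁻²¹ kg·m/s.
KE = p²/(2m) = 3.996 × 10⁻¹⁵ J.
V = KE/e = 3.996 × 10⁻¹⁵ / (1.602 × 10⁻¹⁹) = 24.9 kV.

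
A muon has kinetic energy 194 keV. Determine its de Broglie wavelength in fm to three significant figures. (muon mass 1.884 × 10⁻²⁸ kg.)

KE = 194 keV = 3.108 × 10⁻¹⁴ J.
p = √(2mKE) = √(2 × 1.884 × 10⁻²⁸ × 3.108 × 10⁻¹⁴) = 3.422 × 10⁻²¹ kg·m/s.
λ = h/p = 6.626 × 10⁻³⁴ / 3.422 × 10⁻²¹ = 1.94 × 10⁻¹³ m = 194 fm.

λ = 194 fm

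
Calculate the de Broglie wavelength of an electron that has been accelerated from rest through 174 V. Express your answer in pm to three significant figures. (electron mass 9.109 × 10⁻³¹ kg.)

KE = eV = 1.602 × 10⁻¹⁹ × 174.0 = 2.787 × 10⁻¹⁷ J.
p = √(2mKE) = √(2 × 9.109 × 10⁻³¹ × 2.787 × 10⁻¹⁷) = 7.126 × 10⁻²⁴ kg·m/s.
λ = h/p = 6.626 × 10⁻³⁴ / 7.126 × 10⁻²⁴ = 9.30 × 10⁻¹¹ m = 93.0 pm.

λ = 93.0 pm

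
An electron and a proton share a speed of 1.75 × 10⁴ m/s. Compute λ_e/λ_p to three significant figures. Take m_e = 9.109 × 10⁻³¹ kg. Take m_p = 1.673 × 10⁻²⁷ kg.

At fixed v, p = mv so λ = h/(mv) ∝ 1/m.
λ_e/λ_p = m_p/m_e = 1.673 × 10⁻²⁷/9.109 × 10⁻³¹ = 1840.

λ_e/λ_p = 1840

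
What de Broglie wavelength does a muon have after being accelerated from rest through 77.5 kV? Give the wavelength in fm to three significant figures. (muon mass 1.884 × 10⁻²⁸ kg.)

KE = eV = 1.602 × 10⁻¹⁹ × 7.750 × 10⁴ = 1.242 × 10⁻¹⁴ J.
p = √(2mKE) = √(2 × 1.884 × 10⁻²⁸ × 1.242 × 10⁻¹⁴) = 2.163 × 10⁻²¹ kg·m/s.
λ = h/p = 6.626 × 10⁻³⁴ / 2.163 × 10⁻²¹ = 3.06 × 10⁻¹³ m = 306 fm.

λ = 306 fm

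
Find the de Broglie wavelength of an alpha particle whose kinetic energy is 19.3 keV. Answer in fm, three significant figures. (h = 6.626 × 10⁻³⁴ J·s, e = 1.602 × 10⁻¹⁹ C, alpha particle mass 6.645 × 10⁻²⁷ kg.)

λ = 103 fm

KE = 19.3 keV = 3.092 × 10⁻¹⁵ J.
p = √(2mKE) = √(2 × 6.645 × 10⁻²⁷ × 3.092 × 10⁻¹⁵) = 6.410 × 10⁻²¹ kg·m/s.
λ = h/p = 6.626 × 10⁻³⁴ / 6.410 × 10⁻²¹ = 1.03 × 10⁻¹³ m = 103 fm.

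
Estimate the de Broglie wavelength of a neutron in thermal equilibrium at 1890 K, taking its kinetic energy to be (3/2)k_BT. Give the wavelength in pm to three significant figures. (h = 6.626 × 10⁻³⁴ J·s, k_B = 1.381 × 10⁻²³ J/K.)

λ = 57.9 pm

KE = (3/2)k_BT = 1.5 × 1.381 × 10⁻²³ × 1890 = 3.915 × 10⁻²⁰ J.
p = √(2mKE) = √(2 × 1.675 × 10⁻²⁷ × 3.915 × 10⁻²⁰) = 1.145 × 10⁻²³ kg·m/s.
λ = h/p = 5.79 × 10⁻¹¹ m = 57.9 pm.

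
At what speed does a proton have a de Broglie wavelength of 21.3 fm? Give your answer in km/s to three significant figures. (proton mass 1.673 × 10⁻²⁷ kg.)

p = h/λ = 6.626 × 10⁻³⁴ / 2.130 × 10⁻¹⁴ = 3.111 × 10⁻²⁰ kg·m/s.
v = p/m = 3.111 × 10⁻²⁰ / 1.673 × 10⁻²⁷ = 1.86 × 10⁷ m/s = 1.86 × 10⁴ km/s.

v = 1.86 × 10⁴ km/s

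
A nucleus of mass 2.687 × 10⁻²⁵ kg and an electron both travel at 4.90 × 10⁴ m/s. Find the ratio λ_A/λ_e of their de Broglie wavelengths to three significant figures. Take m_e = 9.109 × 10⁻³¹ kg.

λ_A/λ_e = 3.39 × 10⁻⁶

At fixed v, p = mv so λ = h/(mv) ∝ 1/m.
λ_A/λ_e = m_e/m_A = 9.109 × 10⁻³¹/2.687 × 10⁻²⁵ = 3.39 × 10⁻⁶.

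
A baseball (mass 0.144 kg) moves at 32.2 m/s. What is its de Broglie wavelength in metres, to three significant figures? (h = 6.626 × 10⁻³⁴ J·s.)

p = mv = 0.144 × 32.2 = 4.637 kg·m/s.
λ = h/p = 6.626 × 10⁻³⁴ / 4.637 = 1.43 × 10⁻³⁴ m.

λ = 1.43 × 10⁻³⁴ m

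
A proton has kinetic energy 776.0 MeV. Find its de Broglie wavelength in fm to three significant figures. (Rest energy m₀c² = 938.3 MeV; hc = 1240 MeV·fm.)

λ = 0.864 fm

Total energy E = KE + m₀c² = 776.0 + 938.3 = 1714.3 MeV.
(pc)² = E² − (m₀c²)² = (1714.3)² − (938.3)² = 2.058 × 10⁶ MeV², so pc = 1435 MeV.
λ = hc/(pc) = 1240 MeV·fm / 1435 MeV = 0.864 fm.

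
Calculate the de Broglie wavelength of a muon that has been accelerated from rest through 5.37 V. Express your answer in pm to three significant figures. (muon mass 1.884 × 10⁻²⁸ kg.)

KE = eV = 1.602 × 10⁻¹⁹ × 5.370 = 8.603 × 10⁻¹⁹ J.
p = √(2mKE) = √(2 × 1.884 × 10⁻²⁸ × 8.603 × 10⁻¹⁹) = 1.800 × 10⁻²³ kg·m/s.
λ = h/p = 6.626 × 10⁻³⁴ / 1.800 × 10⁻²³ = 3.68 × 10⁻¹¹ m = 36.8 pm.

λ = 36.8 pm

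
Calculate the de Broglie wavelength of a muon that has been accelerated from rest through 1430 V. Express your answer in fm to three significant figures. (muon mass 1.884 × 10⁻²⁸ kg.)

λ = 2260 fm

KE = eV = 1.602 × 10⁻¹⁹ × 1430 = 2.291 × 10⁻¹⁶ J.
p = √(2mKE) = √(2 × 1.884 × 10⁻²⁸ × 2.291 × 10⁻¹⁶) = 2.938 × 10⁻²² kg·m/s.
λ = h/p = 6.626 × 10⁻³⁴ / 2.938 × 10⁻²² = 2.26 × 10⁻¹² m = 2260 fm.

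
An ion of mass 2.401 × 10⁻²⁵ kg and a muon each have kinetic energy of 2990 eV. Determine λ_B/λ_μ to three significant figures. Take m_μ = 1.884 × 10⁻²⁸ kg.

At fixed KE, p = √(2mKE) so λ = h/p ∝ 1/√m.
λ_B/λ_μ = √(m_μ/m_B) = √(1.884 × 10⁻²⁸/2.401 × 10⁻²⁵) = √(7.847 × 10⁻⁴) = 0.0280.

λ_B/λ_μ = 0.0280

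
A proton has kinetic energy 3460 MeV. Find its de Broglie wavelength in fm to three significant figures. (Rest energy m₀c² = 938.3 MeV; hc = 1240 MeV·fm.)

λ = 0.289 fm

Total energy E = KE + m₀c² = 3460 + 938.3 = 4398.3 MeV.
(pc)² = E² − (m₀c²)² = (4398.3)² − (938.3)² = 1.846 × 10⁷ MeV², so pc = 4297 MeV.
λ = hc/(pc) = 1240 MeV·fm / 4297 MeV = 0.289 fm.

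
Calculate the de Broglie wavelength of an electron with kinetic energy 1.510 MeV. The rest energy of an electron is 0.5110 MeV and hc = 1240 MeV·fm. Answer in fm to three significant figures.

Total energy E = KE + m₀c² = 1.510 + 0.5110 = 2.0210 MeV.
(pc)² = E² − (m₀c²)² = (2.0210)² − (0.5110)² = 3.823 MeV², so pc = 1.955 MeV.
λ = hc/(pc) = 1240 MeV·fm / 1.955 MeV = 634 fm.

λ = 634 fm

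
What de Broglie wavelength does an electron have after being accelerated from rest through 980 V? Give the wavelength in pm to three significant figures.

KE = eV = 1.602 × 10⁻¹⁹ × 980.0 = 1.570 × 10⁻¹⁶ J.
p = √(2mKE) = √(2 × 9.109 × 10⁻³¹ × 1.570 × 10⁻¹⁶) = 1.691 × 10⁻²³ kg·m/s.
λ = h/p = 6.626 × 10⁻³⁴ / 1.691 × 10⁻²³ = 3.92 × 10⁻¹¹ m = 39.2 pm.

λ = 39.2 pm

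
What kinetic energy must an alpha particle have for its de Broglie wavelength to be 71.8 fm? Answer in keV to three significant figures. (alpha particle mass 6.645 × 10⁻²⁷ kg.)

KE = 40.0 keV

p = h/λ = 6.626 × 10⁻³⁴ / 7.180 × 10⁻¹⁴ = 9.228 × 10⁻²¹ kg·m/s.
KE = p²/(2m) = (9.228 × 10⁻²¹)² / (2 × 6.645 × 10⁻²⁷) = 6.408 × 10⁻¹⁵ J = 40.0 keV.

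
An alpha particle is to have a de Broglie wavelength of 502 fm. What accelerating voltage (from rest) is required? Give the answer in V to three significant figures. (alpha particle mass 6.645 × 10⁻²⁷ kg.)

p = h/λ = 6.626 × 10⁻³⁴ / 5.020 × 10⁻¹³ = 1.320 × 10⁻²¹ kg·m/s.
KE = p²/(2m) = 1.311 × 10⁻¹⁶ J.
V = KE/2e = 1.311 × 10⁻¹⁶ / (2 × 1.602 × 10⁻¹⁹) = 409 V.

V = 409 V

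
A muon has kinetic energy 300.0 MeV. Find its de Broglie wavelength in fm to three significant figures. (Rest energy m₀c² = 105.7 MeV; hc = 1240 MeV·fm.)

Total energy E = KE + m₀c² = 300.0 + 105.7 = 405.7 MeV.
(pc)² = E² − (m₀c²)² = (405.7)² − (105.7)² = 1.534 × 10⁵ MeV², so pc = 391.7 MeV.
λ = hc/(pc) = 1240 MeV·fm / 391.7 MeV = 3.17 fm.

λ = 3.17 fm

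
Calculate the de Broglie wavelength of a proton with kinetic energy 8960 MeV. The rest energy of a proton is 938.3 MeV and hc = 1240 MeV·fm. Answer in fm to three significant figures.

Total energy E = KE + m₀c² = 8960 + 938.3 = 9898.3 MeV.
(pc)² = E² − (m₀c²)² = (9898.3)² − (938.3)² = 9.710 × 10⁷ MeV², so pc = 9854 MeV.
λ = hc/(pc) = 1240 MeV·fm / 9854 MeV = 0.126 fm.

λ = 0.126 fm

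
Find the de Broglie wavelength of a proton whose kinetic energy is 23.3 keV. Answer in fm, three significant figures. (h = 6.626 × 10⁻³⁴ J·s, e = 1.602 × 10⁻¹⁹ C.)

λ = 187 fm

KE = 23.3 keV = 3.733 × 10⁻¹⁵ J.
p = √(2mKE) = √(2 × 1.673 × 10⁻²⁷ × 3.733 × 10⁻¹⁵) = 3.534 × 10⁻²¹ kg·m/s.
λ = h/p = 6.626 × 10⁻³⁴ / 3.534 × 10⁻²¹ = 1.87 × 10⁻¹³ m = 187 fm.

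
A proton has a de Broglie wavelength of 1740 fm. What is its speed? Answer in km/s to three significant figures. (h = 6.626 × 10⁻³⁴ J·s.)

v = 228 km/s

p = h/λ = 6.626 × 10⁻³⁴ / 1.740 × 10⁻¹² = 3.808 × 10⁻²² kg·m/s.
v = p/m = 3.808 × 10⁻²² / 1.673 × 10⁻²⁷ = 2.28 × 10⁵ m/s = 228 km/s.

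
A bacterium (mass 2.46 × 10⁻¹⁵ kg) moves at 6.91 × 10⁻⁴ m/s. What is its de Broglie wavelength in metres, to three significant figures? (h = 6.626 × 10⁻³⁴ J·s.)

p = mv = 2.46 × 10⁻¹⁵ × 6.91 × 10⁻⁴ = 1.700 × 10⁻¹⁸ kg·m/s.
λ = h/p = 6.626 × 10⁻³⁴ / 1.700 × 10⁻¹⁸ = 3.90 × 10⁻¹⁶ m.

λ = 3.90 × 10⁻¹⁶ m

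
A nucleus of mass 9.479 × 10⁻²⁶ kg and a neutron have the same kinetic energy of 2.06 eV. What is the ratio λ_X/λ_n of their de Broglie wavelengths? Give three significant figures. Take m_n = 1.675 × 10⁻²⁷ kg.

At fixed KE, p = √(2mKE) so λ = h/p ∝ 1/√m.
λ_X/λ_n = √(m_n/m_X) = √(1.675 × 10⁻²⁷/9.479 × 10⁻²⁶) = √(0.01767) = 0.133.

λ_X/λ_n = 0.133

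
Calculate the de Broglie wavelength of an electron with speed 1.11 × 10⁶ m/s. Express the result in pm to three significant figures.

p = mv = 9.109 × 10⁻³¹ × 1.11 × 10⁶ = 1.011 × 10⁻²⁴ kg·m/s.
λ = h/p = 6.626 × 10⁻³⁴ / 1.011 × 10⁻²⁴ = 6.55 × 10⁻¹⁰ m = 655 pm.

λ = 655 pm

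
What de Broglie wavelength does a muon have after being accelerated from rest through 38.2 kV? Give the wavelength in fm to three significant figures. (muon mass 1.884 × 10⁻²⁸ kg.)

KE = eV = 1.602 × 10⁻¹⁹ × 3.820 × 10⁴ = 6.120 × 10⁻¹⁵ J.
p = √(2mKE) = √(2 × 1.884 × 10⁻²⁸ × 6.120 × 10⁻¹⁵) = 1.519 × 10⁻²¹ kg·m/s.
λ = h/p = 6.626 × 10⁻³⁴ / 1.519 × 10⁻²¹ = 4.36 × 10⁻¹³ m = 436 fm.

λ = 436 fm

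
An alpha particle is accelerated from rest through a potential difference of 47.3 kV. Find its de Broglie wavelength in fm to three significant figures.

KE = 2eV = 2 × 1.602 × 10⁻¹⁹ × 4.730 × 10⁴ = 1.515 × 10⁻¹⁴ J.
p = √(2mKE) = √(2 × 6.645 × 10⁻²⁷ × 1.515 × 10⁻¹⁴) = 1.419 × 10⁻²⁰ kg·m/s.
λ = h/p = 6.626 × 10⁻³⁴ / 1.419 × 10⁻²⁰ = 4.67 × 10⁻¹⁴ m = 46.7 fm.

λ = 46.7 fm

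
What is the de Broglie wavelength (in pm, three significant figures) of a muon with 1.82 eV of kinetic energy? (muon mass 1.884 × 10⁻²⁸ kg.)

KE = 1.82 eV = 2.916 × 10⁻¹⁹ J.
p = √(2mKE) = √(2 × 1.884 × 10⁻²⁸ × 2.916 × 10⁻¹⁹) = 1.048 × 10⁻²³ kg·m/s.
λ = h/p = 6.626 × 10⁻³⁴ / 1.048 × 10⁻²³ = 6.32 × 10⁻¹¹ m = 63.2 pm.

λ = 63.2 pm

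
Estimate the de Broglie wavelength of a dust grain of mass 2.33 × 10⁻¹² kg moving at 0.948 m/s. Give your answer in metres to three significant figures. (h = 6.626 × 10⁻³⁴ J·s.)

λ = 3.00 × 10⁻²² m

p = mv = 2.33 × 10⁻¹² × 0.948 = 2.209 × 10⁻¹² kg·m/s.
λ = h/p = 6.626 × 10⁻³⁴ / 2.209 × 10⁻¹² = 3.00 × 10⁻²² m.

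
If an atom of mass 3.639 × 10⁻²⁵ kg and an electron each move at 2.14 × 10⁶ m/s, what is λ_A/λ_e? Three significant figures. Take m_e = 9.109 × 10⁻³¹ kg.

λ_A/λ_e = 2.50 × 10⁻⁶

At fixed v, p = mv so λ = h/(mv) ∝ 1/m.
λ_A/λ_e = m_e/m_A = 9.109 × 10⁻³¹/3.639 × 10⁻²⁵ = 2.50 × 10⁻⁶.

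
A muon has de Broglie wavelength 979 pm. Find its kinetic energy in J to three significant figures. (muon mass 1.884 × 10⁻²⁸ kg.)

KE = 1.22 × 10⁻²¹ J

p = h/λ = 6.626 × 10⁻³⁴ / 9.790 × 10⁻¹⁰ = 6.768 × 10⁻²⁵ kg·m/s.
KE = p²/(2m) = (6.768 × 10⁻²⁵)² / (2 × 1.884 × 10⁻²⁸) = 1.216 × 10⁻²¹ J = 1.22 × 10⁻²¹ J.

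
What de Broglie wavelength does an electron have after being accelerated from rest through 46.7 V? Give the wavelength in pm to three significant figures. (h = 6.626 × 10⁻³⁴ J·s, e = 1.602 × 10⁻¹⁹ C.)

λ = 179 pm

KE = eV = 1.602 × 10⁻¹⁹ × 46.70 = 7.481 × 10⁻¹⁸ J.
p = √(2mKE) = √(2 × 9.109 × 10⁻³¹ × 7.481 × 10⁻¹⁸) = 3.692 × 10⁻²⁴ kg·m/s.
λ = h/p = 6.626 × 10⁻³⁴ / 3.692 × 10⁻²⁴ = 1.79 × 10⁻¹⁰ m = 179 pm.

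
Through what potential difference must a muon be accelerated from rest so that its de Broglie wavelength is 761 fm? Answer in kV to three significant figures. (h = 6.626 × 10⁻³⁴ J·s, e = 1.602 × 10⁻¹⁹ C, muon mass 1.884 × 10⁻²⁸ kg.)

V = 12.6 kV

p = h/λ = 6.626 × 10⁻³⁴ / 7.610 × 10⁻¹³ = 8.707 × 10⁻²² kg·m/s.
KE = p²/(2m) = 2.012 × 10⁻¹⁵ J.
V = KE/e = 2.012 × 10⁻¹⁵ / (1.602 × 10⁻¹⁹) = 12.6 kV.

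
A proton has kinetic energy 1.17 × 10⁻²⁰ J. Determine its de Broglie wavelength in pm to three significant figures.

λ = 106 pm

p = √(2mKE) = √(2 × 1.673 × 10⁻²⁷ × 1.170 × 10⁻²⁰) = 6.257 × 10⁻²⁴ kg·m/s.
λ = h/p = 6.626 × 10⁻³⁴ / 6.257 × 10⁻²⁴ = 1.06 × 10⁻¹⁰ m = 106 pm.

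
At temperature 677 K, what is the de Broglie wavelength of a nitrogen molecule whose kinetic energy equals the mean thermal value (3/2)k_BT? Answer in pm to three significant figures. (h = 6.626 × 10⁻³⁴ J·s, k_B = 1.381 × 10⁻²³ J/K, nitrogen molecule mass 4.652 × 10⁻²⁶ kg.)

λ = 18.3 pm

KE = (3/2)k_BT = 1.5 × 1.381 × 10⁻²³ × 677 = 1.402 × 10⁻²⁰ J.
p = √(2mKE) = √(2 × 4.652 × 10⁻²⁶ × 1.402 × 10⁻²⁰) = 3.612 × 10⁻²³ kg·m/s.
λ = h/p = 1.83 × 10⁻¹¹ m = 18.3 pm.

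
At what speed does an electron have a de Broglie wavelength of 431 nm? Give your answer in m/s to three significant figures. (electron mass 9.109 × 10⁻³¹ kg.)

v = 1690 m/s

p = h/λ = 6.626 × 10⁻³⁴ / 4.310 × 10⁻⁷ = 1.537 × 10⁻²⁷ kg·m/s.
v = p/m = 1.537 × 10⁻²⁷ / 9.109 × 10⁻³¹ = 1.69 × 10³ m/s = 1690 m/s.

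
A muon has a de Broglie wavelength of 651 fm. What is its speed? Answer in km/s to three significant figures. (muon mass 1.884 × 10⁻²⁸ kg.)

v = 5400 km/s

p = h/λ = 6.626 × 10⁻³⁴ / 6.510 × 10⁻¹³ = 1.018 × 10⁻²¹ kg·m/s.
v = p/m = 1.018 × 10⁻²¹ / 1.884 × 10⁻²⁸ = 5.40 × 10⁶ m/s = 5400 km/s.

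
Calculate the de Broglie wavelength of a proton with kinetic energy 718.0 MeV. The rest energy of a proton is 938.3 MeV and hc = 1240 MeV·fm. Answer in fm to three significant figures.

λ = 0.908 fm

Total energy E = KE + m₀c² = 718.0 + 938.3 = 1656.3 MeV.
(pc)² = E² − (m₀c²)² = (1656.3)² − (938.3)² = 1.863 × 10⁶ MeV², so pc = 1365 MeV.
λ = hc/(pc) = 1240 MeV·fm / 1365 MeV = 0.908 fm.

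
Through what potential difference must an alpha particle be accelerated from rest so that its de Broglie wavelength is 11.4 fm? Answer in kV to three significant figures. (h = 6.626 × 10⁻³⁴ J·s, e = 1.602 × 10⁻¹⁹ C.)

V = 793 kV

p = h/λ = 6.626 × 10⁻³⁴ / 1.140 × 10⁻¹⁴ = 5.812 × 10⁻²⁰ kg·m/s.
KE = p²/(2m) = 2.542 × 10⁻¹³ J.
V = KE/2e = 2.542 × 10⁻¹³ / (2 × 1.602 × 10⁻¹⁹) = 793 kV.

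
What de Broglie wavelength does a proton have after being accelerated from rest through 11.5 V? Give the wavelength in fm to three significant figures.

λ = 8440 fm

KE = eV = 1.602 × 10⁻¹⁹ × 11.50 = 1.842 × 10⁻¹⁸ J.
p = √(2mKE) = √(2 × 1.673 × 10⁻²⁷ × 1.842 × 10⁻¹⁸) = 7.851 × 10⁻²³ kg·m/s.
λ = h/p = 6.626 × 10⁻³⁴ / 7.851 × 10⁻²³ = 8.44 × 10⁻¹² m = 8440 fm.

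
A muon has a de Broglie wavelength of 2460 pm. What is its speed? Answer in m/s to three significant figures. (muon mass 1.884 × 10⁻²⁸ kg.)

v = 1430 m/s

p = h/λ = 6.626 × 10⁻³⁴ / 2.460 × 10⁻⁹ = 2.693 × 10⁻²⁵ kg·m/s.
v = p/m = 2.693 × 10⁻²⁵ / 1.884 × 10⁻²⁸ = 1.43 × 10³ m/s = 1430 m/s.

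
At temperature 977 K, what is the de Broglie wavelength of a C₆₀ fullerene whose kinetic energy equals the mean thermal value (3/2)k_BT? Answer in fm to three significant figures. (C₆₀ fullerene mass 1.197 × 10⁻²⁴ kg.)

λ = 3010 fm

KE = (3/2)k_BT = 1.5 × 1.381 × 10⁻²³ × 977 = 2.024 × 10⁻²⁰ J.
p = √(2mKE) = √(2 × 1.197 × 10⁻²⁴ × 2.024 × 10⁻²⁰) = 2.201 × 10⁻²² kg·m/s.
λ = h/p = 3.01 × 10⁻¹² m = 3010 fm.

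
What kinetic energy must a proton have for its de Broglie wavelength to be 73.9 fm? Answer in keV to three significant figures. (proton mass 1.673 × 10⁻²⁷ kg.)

p = h/λ = 6.626 × 10⁻³⁴ / 7.390 × 10⁻¹⁴ = 8.966 × 10⁻²¹ kg·m/s.
KE = p²/(2m) = (8.966 × 10⁻²¹)² / (2 × 1.673 × 10⁻²⁷) = 2.403 × 10⁻¹⁴ J = 150 keV.

KE = 150 keV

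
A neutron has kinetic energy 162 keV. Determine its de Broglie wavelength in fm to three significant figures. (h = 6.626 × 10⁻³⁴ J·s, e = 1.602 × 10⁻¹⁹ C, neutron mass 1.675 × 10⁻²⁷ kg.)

λ = 71.1 fm

KE = 162 keV = 2.595 × 10⁻¹⁴ J.
p = √(2mKE) = √(2 × 1.675 × 10⁻²⁷ × 2.595 × 10⁻¹⁴) = 9.324 × 10⁻²¹ kg·m/s.
λ = h/p = 6.626 × 10⁻³⁴ / 9.324 × 10⁻²¹ = 7.11 × 10⁻¹⁴ m = 71.1 fm.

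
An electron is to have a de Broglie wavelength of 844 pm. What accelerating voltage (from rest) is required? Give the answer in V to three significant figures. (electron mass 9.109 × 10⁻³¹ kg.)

V = 2.11 V

p = h/λ = 6.626 × 10⁻³⁴ / 8.440 × 10⁻¹⁰ = 7.851 × 10⁻²⁵ kg·m/s.
KE = p²/(2m) = 3.383 × 10⁻¹⁹ J.
V = KE/e = 3.383 × 10⁻¹⁹ / (1.602 × 10⁻¹⁹) = 2.11 V.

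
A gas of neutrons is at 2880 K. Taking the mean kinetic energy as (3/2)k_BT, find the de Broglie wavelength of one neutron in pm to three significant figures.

λ = 46.9 pm

KE = (3/2)k_BT = 1.5 × 1.381 × 10⁻²³ × 2880 = 5.966 × 10⁻²⁰ J.
p = √(2mKE) = √(2 × 1.675 × 10⁻²⁷ × 5.966 × 10⁻²⁰) = 1.414 × 10⁻²³ kg·m/s.
λ = h/p = 4.69 × 10⁻¹¹ m = 46.9 pm.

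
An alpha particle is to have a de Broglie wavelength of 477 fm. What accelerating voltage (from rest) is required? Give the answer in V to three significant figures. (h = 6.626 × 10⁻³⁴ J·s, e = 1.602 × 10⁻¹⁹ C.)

V = 453 V

p = h/λ = 6.626 × 10⁻³⁴ / 4.770 × 10⁻¹³ = 1.389 × 10⁻²¹ kg·m/s.
KE = p²/(2m) = 1.452 × 10⁻¹⁶ J.
V = KE/2e = 1.452 × 10⁻¹⁶ / (2 × 1.602 × 10⁻¹⁹) = 453 V.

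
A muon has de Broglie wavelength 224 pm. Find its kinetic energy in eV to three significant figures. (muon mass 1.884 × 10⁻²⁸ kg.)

p = h/λ = 6.626 × 10⁻³⁴ / 2.240 × 10⁻¹⁰ = 2.958 × 10⁻²⁴ kg·m/s.
KE = p²/(2m) = (2.958 × 10⁻²⁴)² / (2 × 1.884 × 10⁻²⁸) = 2.322 × 10⁻²⁰ J = 0.145 eV.

KE = 0.145 eV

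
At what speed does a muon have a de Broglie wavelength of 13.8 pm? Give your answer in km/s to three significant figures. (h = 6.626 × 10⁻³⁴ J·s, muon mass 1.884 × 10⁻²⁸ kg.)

v = 255 km/s

p = h/λ = 6.626 × 10⁻³⁴ / 1.380 × 10⁻¹¹ = 4.801 × 10⁻²³ kg·m/s.
v = p/m = 4.801 × 10⁻²³ / 1.884 × 10⁻²⁸ = 2.55 × 10⁵ m/s = 255 km/s.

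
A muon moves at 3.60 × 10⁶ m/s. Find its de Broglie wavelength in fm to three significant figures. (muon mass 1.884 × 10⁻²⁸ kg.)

λ = 977 fm

p = mv = 1.884 × 10⁻²⁸ × 3.60 × 10⁶ = 6.782 × 10⁻²² kg·m/s.
λ = h/p = 6.626 × 10⁻³⁴ / 6.782 × 10⁻²² = 9.77 × 10⁻¹³ m = 977 fm.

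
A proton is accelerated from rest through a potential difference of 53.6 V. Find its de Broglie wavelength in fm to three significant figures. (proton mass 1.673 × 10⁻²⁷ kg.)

λ = 3910 fm

KE = eV = 1.602 × 10⁻¹⁹ × 53.60 = 8.587 × 10⁻¹⁸ J.
p = √(2mKE) = √(2 × 1.673 × 10⁻²⁷ × 8.587 × 10⁻¹⁸) = 1.695 × 10⁻²² kg·m/s.
λ = h/p = 6.626 × 10⁻³⁴ / 1.695 × 10⁻²² = 3.91 × 10⁻¹² m = 3910 fm.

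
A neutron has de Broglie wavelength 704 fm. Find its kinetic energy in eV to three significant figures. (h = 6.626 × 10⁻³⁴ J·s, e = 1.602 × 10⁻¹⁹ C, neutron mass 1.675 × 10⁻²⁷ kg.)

KE = 1650 eV

p = h/λ = 6.626 × 10⁻³⁴ / 7.040 × 10⁻¹³ = 9.412 × 10⁻²² kg·m/s.
KE = p²/(2m) = (9.412 × 10⁻²²)² / (2 × 1.675 × 10⁻²⁷) = 2.644 × 10⁻¹⁶ J = 1650 eV.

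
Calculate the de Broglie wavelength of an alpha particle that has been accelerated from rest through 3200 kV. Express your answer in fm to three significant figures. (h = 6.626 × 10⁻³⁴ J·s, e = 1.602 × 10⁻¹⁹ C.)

λ = 5.68 fm

KE = 2eV = 2 × 1.602 × 10⁻¹⁹ × 3.200 × 10⁶ = 1.025 × 10⁻¹² J.
p = √(2mKE) = √(2 × 6.645 × 10⁻²⁷ × 1.025 × 10⁻¹²) = 1.167 × 10⁻¹⁹ kg·m/s.
λ = h/p = 6.626 × 10⁻³⁴ / 1.167 × 10⁻¹⁹ = 5.68 × 10⁻¹⁵ m = 5.68 fm.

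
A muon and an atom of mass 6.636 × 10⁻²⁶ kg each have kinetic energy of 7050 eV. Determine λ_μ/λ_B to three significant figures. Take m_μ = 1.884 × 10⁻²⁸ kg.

λ_μ/λ_B = 18.8

At fixed KE, p = √(2mKE) so λ = h/p ∝ 1/√m.
λ_μ/λ_B = √(m_B/m_μ) = √(6.636 × 10⁻²⁶/1.884 × 10⁻²⁸) = √(352.2) = 18.8.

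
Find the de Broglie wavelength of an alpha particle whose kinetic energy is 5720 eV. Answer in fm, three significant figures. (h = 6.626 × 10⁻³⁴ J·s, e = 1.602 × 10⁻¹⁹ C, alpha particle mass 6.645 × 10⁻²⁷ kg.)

KE = 5720 eV = 9.163 × 10⁻¹⁶ J.
p = √(2mKE) = √(2 × 6.645 × 10⁻²⁷ × 9.163 × 10⁻¹⁶) = 3.490 × 10⁻²¹ kg·m/s.
λ = h/p = 6.626 × 10⁻³⁴ / 3.490 × 10⁻²¹ = 1.90 × 10⁻¹³ m = 190 fm.

λ = 190 fm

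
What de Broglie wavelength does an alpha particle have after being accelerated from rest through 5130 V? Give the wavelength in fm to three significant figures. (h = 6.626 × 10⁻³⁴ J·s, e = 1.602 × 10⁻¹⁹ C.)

λ = 142 fm

KE = 2eV = 2 × 1.602 × 10⁻¹⁹ × 5130 = 1.644 × 10⁻¹⁵ J.
p = √(2mKE) = √(2 × 6.645 × 10⁻²⁷ × 1.644 × 10⁻¹⁵) = 4.674 × 10⁻²¹ kg·m/s.
λ = h/p = 6.626 × 10⁻³⁴ / 4.674 × 10⁻²¹ = 1.42 × 10⁻¹³ m = 142 fm.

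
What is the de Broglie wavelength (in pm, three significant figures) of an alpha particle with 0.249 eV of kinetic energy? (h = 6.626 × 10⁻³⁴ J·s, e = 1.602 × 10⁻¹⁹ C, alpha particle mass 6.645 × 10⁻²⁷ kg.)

KE = 0.249 eV = 3.989 × 10⁻²⁰ J.
p = √(2mKE) = √(2 × 6.645 × 10⁻²⁷ × 3.989 × 10⁻²⁰) = 2.302 × 10⁻²³ kg·m/s.
λ = h/p = 6.626 × 10⁻³⁴ / 2.302 × 10⁻²³ = 2.88 × 10⁻¹¹ m = 28.8 pm.

λ = 28.8 pm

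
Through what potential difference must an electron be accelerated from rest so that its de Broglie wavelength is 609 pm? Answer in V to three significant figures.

p = h/λ = 6.626 × 10⁻³⁴ / 6.090 × 10⁻¹⁰ = 1.088 × 10⁻²⁴ kg·m/s.
KE = p²/(2m) = 6.498 × 10⁻¹⁹ J.
V = KE/e = 6.498 × 10⁻¹⁹ / (1.602 × 10⁻¹⁹) = 4.06 V.

V = 4.06 V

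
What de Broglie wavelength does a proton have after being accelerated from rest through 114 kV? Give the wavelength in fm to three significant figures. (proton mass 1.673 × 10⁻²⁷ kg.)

λ = 84.8 fm

KE = eV = 1.602 × 10⁻¹⁹ × 1.140 × 10⁵ = 1.826 × 10⁻¹⁴ J.
p = √(2mKE) = √(2 × 1.673 × 10⁻²⁷ × 1.826 × 10⁻¹⁴) = 7.817 × 10⁻²¹ kg·m/s.
λ = h/p = 6.626 × 10⁻³⁴ / 7.817 × 10⁻²¹ = 8.48 × 10⁻¹⁴ m = 84.8 fm.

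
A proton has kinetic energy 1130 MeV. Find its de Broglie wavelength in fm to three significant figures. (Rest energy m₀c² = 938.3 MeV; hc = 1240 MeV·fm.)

λ = 0.673 fm

Total energy E = KE + m₀c² = 1130 + 938.3 = 2068.3 MeV.
(pc)² = E² − (m₀c²)² = (2068.3)² − (938.3)² = 3.397 × 10⁶ MeV², so pc = 1843 MeV.
λ = hc/(pc) = 1240 MeV·fm / 1843 MeV = 0.673 fm.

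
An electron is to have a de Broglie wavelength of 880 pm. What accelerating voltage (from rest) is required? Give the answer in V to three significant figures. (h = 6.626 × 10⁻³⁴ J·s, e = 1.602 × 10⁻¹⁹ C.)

p = h/λ = 6.626 × 10⁻³⁴ / 8.800 × 10⁻¹⁰ = 7.530 × 10⁻²⁵ kg·m/s.
KE = p²/(2m) = 3.112 × 10⁻¹⁹ J.
V = KE/e = 3.112 × 10⁻¹⁹ / (1.602 × 10⁻¹⁹) = 1.94 V.

V = 1.94 V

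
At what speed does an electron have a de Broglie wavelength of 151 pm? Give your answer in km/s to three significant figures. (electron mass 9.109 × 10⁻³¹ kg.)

v = 4820 km/s

p = h/λ = 6.626 × 10⁻³⁴ / 1.510 × 10⁻¹⁰ = 4.388 × 10⁻²⁴ kg·m/s.
v = p/m = 4.388 × 10⁻²⁴ / 9.109 × 10⁻³¹ = 4.82 × 10⁶ m/s = 4820 km/s.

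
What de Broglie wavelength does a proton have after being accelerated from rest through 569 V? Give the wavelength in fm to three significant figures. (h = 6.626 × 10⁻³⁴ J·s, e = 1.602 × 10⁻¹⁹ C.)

KE = eV = 1.602 × 10⁻¹⁹ × 569.0 = 9.115 × 10⁻¹⁷ J.
p = √(2mKE) = √(2 × 1.673 × 10⁻²⁷ × 9.115 × 10⁻¹⁷) = 5.523 × 10⁻²² kg·m/s.
λ = h/p = 6.626 × 10⁻³⁴ / 5.523 × 10⁻²² = 1.20 × 10⁻¹² m = 1200 fm.

λ = 1200 fm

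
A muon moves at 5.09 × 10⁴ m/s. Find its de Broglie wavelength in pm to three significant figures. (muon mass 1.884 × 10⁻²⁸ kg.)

λ = 69.1 pm

p = mv = 1.884 × 10⁻²⁸ × 5.09 × 10⁴ = 9.590 × 10⁻²⁴ kg·m/s.
λ = h/p = 6.626 × 10⁻³⁴ / 9.590 × 10⁻²⁴ = 6.91 × 10⁻¹¹ m = 69.1 pm.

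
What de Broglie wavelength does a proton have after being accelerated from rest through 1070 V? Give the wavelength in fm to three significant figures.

KE = eV = 1.602 × 10⁻¹⁹ × 1070 = 1.714 × 10⁻¹⁶ J.
p = √(2mKE) = √(2 × 1.673 × 10⁻²⁷ × 1.714 × 10⁻¹⁶) = 7.573 × 10⁻²² kg·m/s.
λ = h/p = 6.626 × 10⁻³⁴ / 7.573 × 10⁻²² = 8.75 × 10⁻¹³ m = 875 fm.

λ = 875 fm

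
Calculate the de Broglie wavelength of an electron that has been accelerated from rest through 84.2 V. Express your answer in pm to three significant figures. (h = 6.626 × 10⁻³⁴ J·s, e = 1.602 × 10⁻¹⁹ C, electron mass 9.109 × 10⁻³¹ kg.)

KE = eV = 1.602 × 10⁻¹⁹ × 84.20 = 1.349 × 10⁻¹⁷ J.
p = √(2mKE) = √(2 × 9.109 × 10⁻³¹ × 1.349 × 10⁻¹⁷) = 4.957 × 10⁻²⁴ kg·m/s.
λ = h/p = 6.626 × 10⁻³⁴ / 4.957 × 10⁻²⁴ = 1.34 × 10⁻¹⁰ m = 134 pm.

λ = 134 pm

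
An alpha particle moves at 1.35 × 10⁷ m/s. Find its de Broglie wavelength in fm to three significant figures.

p = mv = 6.645 × 10⁻²⁷ × 1.35 × 10⁷ = 8.971 × 10⁻²⁰ kg·m/s.
λ = h/p = 6.626 × 10⁻³⁴ / 8.971 × 10⁻²⁰ = 7.39 × 10⁻¹⁵ m = 7.39 fm.

λ = 7.39 fm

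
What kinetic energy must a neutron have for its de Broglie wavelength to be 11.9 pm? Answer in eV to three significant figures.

p = h/λ = 6.626 × 10⁻³⁴ / 1.190 × 10⁻¹¹ = 5.568 × 10⁻²³ kg·m/s.
KE = p²/(2m) = (5.568 × 10⁻²³)² / (2 × 1.675 × 10⁻²⁷) = 9.255 × 10⁻¹⁹ J = 5.78 eV.

KE = 5.78 eV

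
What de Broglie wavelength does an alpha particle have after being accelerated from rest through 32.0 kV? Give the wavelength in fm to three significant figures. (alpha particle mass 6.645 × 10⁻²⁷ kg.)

KE = 2eV = 2 × 1.602 × 10⁻¹⁹ × 3.200 × 10⁴ = 1.025 × 10⁻¹⁴ J.
p = √(2mKE) = √(2 × 6.645 × 10⁻²⁷ × 1.025 × 10⁻¹⁴) = 1.167 × 10⁻²⁰ kg·m/s.
λ = h/p = 6.626 × 10⁻³⁴ / 1.167 × 10⁻²⁰ = 5.68 × 10⁻¹⁴ m = 56.8 fm.

λ = 56.8 fm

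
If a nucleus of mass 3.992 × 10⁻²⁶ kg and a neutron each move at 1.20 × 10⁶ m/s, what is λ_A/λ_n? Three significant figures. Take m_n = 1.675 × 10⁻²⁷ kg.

λ_A/λ_n = 0.0420

At fixed v, p = mv so λ = h/(mv) ∝ 1/m.
λ_A/λ_n = m_n/m_A = 1.675 × 10⁻²⁷/3.992 × 10⁻²⁶ = 0.0420.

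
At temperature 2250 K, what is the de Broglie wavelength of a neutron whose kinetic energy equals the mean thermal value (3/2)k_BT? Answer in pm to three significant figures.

λ = 53.0 pm

KE = (3/2)k_BT = 1.5 × 1.381 × 10⁻²³ × 2250 = 4.661 × 10⁻²⁰ J.
p = √(2mKE) = √(2 × 1.675 × 10⁻²⁷ × 4.661 × 10⁻²⁰) = 1.250 × 10⁻²³ kg·m/s.
λ = h/p = 5.30 × 10⁻¹¹ m = 53.0 pm.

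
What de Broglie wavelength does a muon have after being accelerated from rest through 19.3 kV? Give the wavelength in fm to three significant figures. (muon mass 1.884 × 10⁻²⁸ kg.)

KE = eV = 1.602 × 10⁻¹⁹ × 1.930 × 10⁴ = 3.092 × 10⁻¹⁵ J.
p = √(2mKE) = √(2 × 1.884 × 10⁻²⁸ × 3.092 × 10⁻¹⁵) = 1.079 × 10⁻²¹ kg·m/s.
λ = h/p = 6.626 × 10⁻³⁴ / 1.079 × 10⁻²¹ = 6.14 × 10⁻¹³ m = 614 fm.

λ = 614 fm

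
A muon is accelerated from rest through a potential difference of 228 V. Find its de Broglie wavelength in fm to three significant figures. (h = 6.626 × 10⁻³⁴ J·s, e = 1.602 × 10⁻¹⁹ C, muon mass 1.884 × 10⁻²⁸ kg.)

λ = 5650 fm

KE = eV = 1.602 × 10⁻¹⁹ × 228.0 = 3.653 × 10⁻¹⁷ J.
p = √(2mKE) = √(2 × 1.884 × 10⁻²⁸ × 3.653 × 10⁻¹⁷) = 1.173 × 10⁻²² kg·m/s.
λ = h/p = 6.626 × 10⁻³⁴ / 1.173 × 10⁻²² = 5.65 × 10⁻¹² m = 5650 fm.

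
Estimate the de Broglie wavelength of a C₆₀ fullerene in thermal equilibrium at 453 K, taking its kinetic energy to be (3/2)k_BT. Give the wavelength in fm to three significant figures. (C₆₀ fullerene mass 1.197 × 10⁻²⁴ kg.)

KE = (3/2)k_BT = 1.5 × 1.381 × 10⁻²³ × 453 = 9.384 × 10⁻²¹ J.
p = √(2mKE) = √(2 × 1.197 × 10⁻²⁴ × 9.384 × 10⁻²¹) = 1.499 × 10⁻²² kg·m/s.
λ = h/p = 4.42 × 10⁻¹² m = 4420 fm.

λ = 4420 fm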